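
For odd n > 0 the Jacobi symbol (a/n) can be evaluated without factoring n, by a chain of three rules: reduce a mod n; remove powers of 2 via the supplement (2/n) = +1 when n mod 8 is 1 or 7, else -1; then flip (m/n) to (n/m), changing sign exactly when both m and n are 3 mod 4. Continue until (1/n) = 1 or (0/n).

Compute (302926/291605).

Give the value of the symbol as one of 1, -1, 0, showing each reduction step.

-1

(302926/291605): 302926 mod 291605 = 11321, so (302926/291605) = (11321/291605)
flip (11321/291605) -> (291605/11321): both odd, 11321 mod 4 = 1, 291605 mod 4 = 1, so the flip contributes +1; sign now +1
(291605/11321): 291605 mod 11321 = 8580, so (291605/11321) = (8580/11321)
factor out 2^2: 8580 = 2^2·2145; with 11321 mod 8 = 1, (2/11321) = +1; sign now +1; continue with (2145/11321)
flip (2145/11321) -> (11321/2145): both odd, 2145 mod 4 = 1, 11321 mod 4 = 1, so the flip contributes +1; sign now +1
(11321/2145): 11321 mod 2145 = 596, so (11321/2145) = (596/2145)
factor out 2^2: 596 = 2^2·149; with 2145 mod 8 = 1, (2/2145) = +1; sign now +1; continue with (149/2145)
flip (149/2145) -> (2145/149): both odd, 149 mod 4 = 1, 2145 mod 4 = 1, so the flip contributes +1; sign now +1
(2145/149): 2145 mod 149 = 59, so (2145/149) = (59/149)
flip (59/149) -> (149/59): both odd, 59 mod 4 = 3, 149 mod 4 = 1, so the flip contributes +1; sign now +1
(149/59): 149 mod 59 = 31, so (149/59) = (31/59)
flip (31/59) -> (59/31): both odd, 31 mod 4 = 3, 59 mod 4 = 3, so the flip contributes -1; sign now -1
(59/31): 59 mod 31 = 28, so (59/31) = (28/31)
factor out 2^2: 28 = 2^2·7; with 31 mod 8 = 7, (2/31) = +1; sign now -1; continue with (7/31)
flip (7/31) -> (31/7): both odd, 7 mod 4 = 3, 31 mod 4 = 3, so the flip contributes -1; sign now +1
(31/7): 31 mod 7 = 3, so (31/7) = (3/7)
flip (3/7) -> (7/3): both odd, 3 mod 4 = 3, 7 mod 4 = 3, so the flip contributes -1; sign now -1
(7/3): 7 mod 3 = 1, so (7/3) = (1/3)
reached (1/3) = 1, so the symbol is -1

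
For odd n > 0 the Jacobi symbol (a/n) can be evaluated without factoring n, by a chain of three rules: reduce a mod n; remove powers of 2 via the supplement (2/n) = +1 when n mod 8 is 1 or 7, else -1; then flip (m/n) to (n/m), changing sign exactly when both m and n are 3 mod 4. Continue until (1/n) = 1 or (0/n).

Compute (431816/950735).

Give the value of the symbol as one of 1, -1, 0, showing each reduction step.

431816 = 2^3·53977; (2/950735) = +1 since 950735 mod 8 = 7, so (431816/950735) = (+1)^3·(53977/950735); sign now +1
reciprocity: (53977/950735) = +1·(950735/53977) since 53977 mod 4 = 1, 950735 mod 4 = 3; sign now +1
(950735/53977) = (33126/53977)   [reduce mod 53977]
33126 = 2^1·16563; (2/53977) = +1 since 53977 mod 8 = 1, so (33126/53977) = (+1)^1·(16563/53977); sign now +1
reciprocity: (16563/53977) = +1·(53977/16563) since 16563 mod 4 = 3, 53977 mod 4 = 1; sign now +1
(53977/16563) = (4288/16563)   [reduce mod 16563]
4288 = 2^6·67; (2/16563) = -1 since 16563 mod 8 = 3, so (4288/16563) = (-1)^6·(67/16563); sign now +1
reciprocity: (67/16563) = -1·(16563/67) since 67 mod 4 = 3, 16563 mod 4 = 3; sign now -1
(16563/67) = (14/67)   [reduce mod 67]
14 = 2^1·7; (2/67) = -1 since 67 mod 8 = 3, so (14/67) = (-1)^1·(7/67); sign now +1
reciprocity: (7/67) = -1·(67/7) since 7 mod 4 = 3, 67 mod 4 = 3; sign now -1
(67/7) = (4/7)   [reduce mod 7]
4 = 2^2·1; (2/7) = +1 since 7 mod 8 = 7, so (4/7) = (+1)^2·(1/7); sign now -1
(1/7) = 1; final value = sign = -1

-1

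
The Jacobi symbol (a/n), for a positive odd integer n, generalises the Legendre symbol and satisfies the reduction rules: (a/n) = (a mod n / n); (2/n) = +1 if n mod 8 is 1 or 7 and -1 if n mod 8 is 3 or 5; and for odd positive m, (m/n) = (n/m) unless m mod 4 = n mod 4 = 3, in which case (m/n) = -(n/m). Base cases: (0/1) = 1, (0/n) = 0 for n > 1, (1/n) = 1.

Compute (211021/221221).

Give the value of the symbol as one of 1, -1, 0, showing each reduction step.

0

reciprocity: (211021/221221) = +1·(221221/211021) since 211021 mod 4 = 1, 221221 mod 4 = 1; sign now +1
(221221/211021) = (10200/211021)   [reduce mod 211021]
10200 = 2^3·1275; (2/211021) = -1 since 211021 mod 8 = 5, so (10200/211021) = (-1)^3·(1275/211021); sign now -1
reciprocity: (1275/211021) = +1·(211021/1275) since 1275 mod 4 = 3, 211021 mod 4 = 1; sign now -1
(211021/1275) = (646/1275)   [reduce mod 1275]
646 = 2^1·323; (2/1275) = -1 since 1275 mod 8 = 3, so (646/1275) = (-1)^1·(323/1275); sign now +1
reciprocity: (323/1275) = -1·(1275/323) since 323 mod 4 = 3, 1275 mod 4 = 3; sign now -1
(1275/323) = (306/323)   [reduce mod 323]
306 = 2^1·153; (2/323) = -1 since 323 mod 8 = 3, so (306/323) = (-1)^1·(153/323); sign now +1
reciprocity: (153/323) = +1·(323/153) since 153 mod 4 = 1, 323 mod 4 = 3; sign now +1
(323/153) = (17/153)   [reduce mod 153]
reciprocity: (17/153) = +1·(153/17) since 17 mod 4 = 1, 153 mod 4 = 1; sign now +1
(153/17) = (0/17)   [reduce mod 17]
(0/17) = 0   [gcd(a, n) > 1]; final value = 0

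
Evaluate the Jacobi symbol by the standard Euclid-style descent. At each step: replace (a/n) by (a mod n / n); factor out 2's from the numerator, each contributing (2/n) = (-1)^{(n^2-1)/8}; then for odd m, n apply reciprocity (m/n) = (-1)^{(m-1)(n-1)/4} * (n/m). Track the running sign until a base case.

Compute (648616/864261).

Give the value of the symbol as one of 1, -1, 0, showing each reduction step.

648616 = 2^3·81077; (2/864261) = -1 since 864261 mod 8 = 5, so (648616/864261) = (-1)^3·(81077/864261); sign now -1
reciprocity: (81077/864261) = +1·(864261/81077) since 81077 mod 4 = 1, 864261 mod 4 = 1; sign now -1
(864261/81077) = (53491/81077)   [reduce mod 81077]
reciprocity: (53491/81077) = +1·(81077/53491) since 53491 mod 4 = 3, 81077 mod 4 = 1; sign now -1
(81077/53491) = (27586/53491)   [reduce mod 53491]
27586 = 2^1·13793; (2/53491) = -1 since 53491 mod 8 = 3, so (27586/53491) = (-1)^1·(13793/53491); sign now +1
reciprocity: (13793/53491) = +1·(53491/13793) since 13793 mod 4 = 1, 53491 mod 4 = 3; sign now +1
(53491/13793) = (12112/13793)   [reduce mod 13793]
12112 = 2^4·757; (2/13793) = +1 since 13793 mod 8 = 1, so (12112/13793) = (+1)^4·(757/13793); sign now +1
reciprocity: (757/13793) = +1·(13793/757) since 757 mod 4 = 1, 13793 mod 4 = 1; sign now +1
(13793/757) = (167/757)   [reduce mod 757]
reciprocity: (167/757) = +1·(757/167) since 167 mod 4 = 3, 757 mod 4 = 1; sign now +1
(757/167) = (89/167)   [reduce mod 167]
reciprocity: (89/167) = +1·(167/89) since 89 mod 4 = 1, 167 mod 4 = 3; sign now +1
(167/89) = (78/89)   [reduce mod 89]
78 = 2^1·39; (2/89) = +1 since 89 mod 8 = 1, so (78/89) = (+1)^1·(39/89); sign now +1
reciprocity: (39/89) = +1·(89/39) since 39 mod 4 = 3, 89 mod 4 = 1; sign now +1
(89/39) = (11/39)   [reduce mod 39]
reciprocity: (11/39) = -1·(39/11) since 11 mod 4 = 3, 39 mod 4 = 3; sign now -1
(39/11) = (6/11)   [reduce mod 11]
6 = 2^1·3; (2/11) = -1 since 11 mod 8 = 3, so (6/11) = (-1)^1·(3/11); sign now +1
reciprocity: (3/11) = -1·(11/3) since 3 mod 4 = 3, 11 mod 4 = 3; sign now -1
(11/3) = (2/3)   [reduce mod 3]
2 = 2^1·1; (2/3) = -1 since 3 mod 8 = 3, so (2/3) = (-1)^1·(1/3); sign now +1
(1/3) = 1; final value = sign = +1

1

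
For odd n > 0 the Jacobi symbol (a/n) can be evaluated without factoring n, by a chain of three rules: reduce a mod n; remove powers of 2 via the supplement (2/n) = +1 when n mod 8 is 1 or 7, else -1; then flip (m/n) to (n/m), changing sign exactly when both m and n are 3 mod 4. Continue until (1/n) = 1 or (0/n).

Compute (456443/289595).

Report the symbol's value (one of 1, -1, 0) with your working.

-1

(456443/289595): 456443 mod 289595 = 166848, so (456443/289595) = (166848/289595)
factor out 2^6: 166848 = 2^6·2607; with 289595 mod 8 = 3, (2/289595) = -1; sign now +1; continue with (2607/289595)
flip (2607/289595) -> (289595/2607): both odd, 2607 mod 4 = 3, 289595 mod 4 = 3, so the flip contributes -1; sign now -1
(289595/2607): 289595 mod 2607 = 218, so (289595/2607) = (218/2607)
factor out 2^1: 218 = 2^1·109; with 2607 mod 8 = 7, (2/2607) = +1; sign now -1; continue with (109/2607)
flip (109/2607) -> (2607/109): both odd, 109 mod 4 = 1, 2607 mod 4 = 3, so the flip contributes +1; sign now -1
(2607/109): 2607 mod 109 = 100, so (2607/109) = (100/109)
factor out 2^2: 100 = 2^2·25; with 109 mod 8 = 5, (2/109) = -1; sign now -1; continue with (25/109)
flip (25/109) -> (109/25): both odd, 25 mod 4 = 1, 109 mod 4 = 1, so the flip contributes +1; sign now -1
(109/25): 109 mod 25 = 9, so (109/25) = (9/25)
flip (9/25) -> (25/9): both odd, 9 mod 4 = 1, 25 mod 4 = 1, so the flip contributes +1; sign now -1
(25/9): 25 mod 9 = 7, so (25/9) = (7/9)
flip (7/9) -> (9/7): both odd, 7 mod 4 = 3, 9 mod 4 = 1, so the flip contributes +1; sign now -1
(9/7): 9 mod 7 = 2, so (9/7) = (2/7)
factor out 2^1: 2 = 2^1·1; with 7 mod 8 = 7, (2/7) = +1; sign now -1; continue with (1/7)
reached (1/7) = 1, so the symbol is -1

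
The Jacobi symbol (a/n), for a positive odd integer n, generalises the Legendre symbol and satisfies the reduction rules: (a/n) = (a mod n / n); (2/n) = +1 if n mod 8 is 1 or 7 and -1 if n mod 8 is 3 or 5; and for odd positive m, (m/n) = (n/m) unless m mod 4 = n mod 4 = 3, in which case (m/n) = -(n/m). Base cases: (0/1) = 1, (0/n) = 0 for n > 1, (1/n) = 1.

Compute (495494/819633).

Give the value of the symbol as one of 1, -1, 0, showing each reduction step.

1

495494 = 2^1·247747; (2/819633) = +1 since 819633 mod 8 = 1, so (495494/819633) = (+1)^1·(247747/819633); sign now +1
reciprocity: (247747/819633) = +1·(819633/247747) since 247747 mod 4 = 3, 819633 mod 4 = 1; sign now +1
(819633/247747) = (76392/247747)   [reduce mod 247747]
76392 = 2^3·9549; (2/247747) = -1 since 247747 mod 8 = 3, so (76392/247747) = (-1)^3·(9549/247747); sign now -1
reciprocity: (9549/247747) = +1·(247747/9549) since 9549 mod 4 = 1, 247747 mod 4 = 3; sign now -1
(247747/9549) = (9022/9549)   [reduce mod 9549]
9022 = 2^1·4511; (2/9549) = -1 since 9549 mod 8 = 5, so (9022/9549) = (-1)^1·(4511/9549); sign now +1
reciprocity: (4511/9549) = +1·(9549/4511) since 4511 mod 4 = 3, 9549 mod 4 = 1; sign now +1
(9549/4511) = (527/4511)   [reduce mod 4511]
reciprocity: (527/4511) = -1·(4511/527) since 527 mod 4 = 3, 4511 mod 4 = 3; sign now -1
(4511/527) = (295/527)   [reduce mod 527]
reciprocity: (295/527) = -1·(527/295) since 295 mod 4 = 3, 527 mod 4 = 3; sign now +1
(527/295) = (232/295)   [reduce mod 295]
232 = 2^3·29; (2/295) = +1 since 295 mod 8 = 7, so (232/295) = (+1)^3·(29/295); sign now +1
reciprocity: (29/295) = +1·(295/29) since 29 mod 4 = 1, 295 mod 4 = 3; sign now +1
(295/29) = (5/29)   [reduce mod 29]
reciprocity: (5/29) = +1·(29/5) since 5 mod 4 = 1, 29 mod 4 = 1; sign now +1
(29/5) = (4/5)   [reduce mod 5]
4 = 2^2·1; (2/5) = -1 since 5 mod 8 = 5, so (4/5) = (-1)^2·(1/5); sign now +1
(1/5) = 1; final value = sign = +1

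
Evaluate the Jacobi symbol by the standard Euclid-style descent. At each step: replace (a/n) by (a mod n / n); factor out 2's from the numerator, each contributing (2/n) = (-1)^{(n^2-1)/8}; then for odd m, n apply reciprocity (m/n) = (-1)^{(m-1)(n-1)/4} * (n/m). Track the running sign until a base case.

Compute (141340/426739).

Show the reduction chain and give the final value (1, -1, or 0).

factor out 2^2: 141340 = 2^2·35335; with 426739 mod 8 = 3, (2/426739) = -1; sign now +1; continue with (35335/426739)
flip (35335/426739) -> (426739/35335): both odd, 35335 mod 4 = 3, 426739 mod 4 = 3, so the flip contributes -1; sign now -1
(426739/35335): 426739 mod 35335 = 2719, so (426739/35335) = (2719/35335)
flip (2719/35335) -> (35335/2719): both odd, 2719 mod 4 = 3, 35335 mod 4 = 3, so the flip contributes -1; sign now +1
(35335/2719): 35335 mod 2719 = 2707, so (35335/2719) = (2707/2719)
flip (2707/2719) -> (2719/2707): both odd, 2707 mod 4 = 3, 2719 mod 4 = 3, so the flip contributes -1; sign now -1
(2719/2707): 2719 mod 2707 = 12, so (2719/2707) = (12/2707)
factor out 2^2: 12 = 2^2·3; with 2707 mod 8 = 3, (2/2707) = -1; sign now -1; continue with (3/2707)
flip (3/2707) -> (2707/3): both odd, 3 mod 4 = 3, 2707 mod 4 = 3, so the flip contributes -1; sign now +1
(2707/3): 2707 mod 3 = 1, so (2707/3) = (1/3)
reached (1/3) = 1, so the symbol is +1

1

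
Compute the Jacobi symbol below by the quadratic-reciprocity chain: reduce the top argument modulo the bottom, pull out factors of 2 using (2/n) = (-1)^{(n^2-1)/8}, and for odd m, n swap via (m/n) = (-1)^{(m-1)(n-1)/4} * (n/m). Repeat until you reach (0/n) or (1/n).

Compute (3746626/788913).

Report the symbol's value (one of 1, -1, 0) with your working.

(3746626/788913): 3746626 mod 788913 = 590974, so (3746626/788913) = (590974/788913)
factor out 2^1: 590974 = 2^1·295487; with 788913 mod 8 = 1, (2/788913) = +1; sign now +1; continue with (295487/788913)
flip (295487/788913) -> (788913/295487): both odd, 295487 mod 4 = 3, 788913 mod 4 = 1, so the flip contributes +1; sign now +1
(788913/295487): 788913 mod 295487 = 197939, so (788913/295487) = (197939/295487)
flip (197939/295487) -> (295487/197939): both odd, 197939 mod 4 = 3, 295487 mod 4 = 3, so the flip contributes -1; sign now -1
(295487/197939): 295487 mod 197939 = 97548, so (295487/197939) = (97548/197939)
factor out 2^2: 97548 = 2^2·24387; with 197939 mod 8 = 3, (2/197939) = -1; sign now -1; continue with (24387/197939)
flip (24387/197939) -> (197939/24387): both odd, 24387 mod 4 = 3, 197939 mod 4 = 3, so the flip contributes -1; sign now +1
(197939/24387): 197939 mod 24387 = 2843, so (197939/24387) = (2843/24387)
flip (2843/24387) -> (24387/2843): both odd, 2843 mod 4 = 3, 24387 mod 4 = 3, so the flip contributes -1; sign now -1
(24387/2843): 24387 mod 2843 = 1643, so (24387/2843) = (1643/2843)
flip (1643/2843) -> (2843/1643): both odd, 1643 mod 4 = 3, 2843 mod 4 = 3, so the flip contributes -1; sign now +1
(2843/1643): 2843 mod 1643 = 1200, so (2843/1643) = (1200/1643)
factor out 2^4: 1200 = 2^4·75; with 1643 mod 8 = 3, (2/1643) = -1; sign now +1; continue with (75/1643)
flip (75/1643) -> (1643/75): both odd, 75 mod 4 = 3, 1643 mod 4 = 3, so the flip contributes -1; sign now -1
(1643/75): 1643 mod 75 = 68, so (1643/75) = (68/75)
factor out 2^2: 68 = 2^2·17; with 75 mod 8 = 3, (2/75) = -1; sign now -1; continue with (17/75)
flip (17/75) -> (75/17): both odd, 17 mod 4 = 1, 75 mod 4 = 3, so the flip contributes +1; sign now -1
(75/17): 75 mod 17 = 7, so (75/17) = (7/17)
flip (7/17) -> (17/7): both odd, 7 mod 4 = 3, 17 mod 4 = 1, so the flip contributes +1; sign now -1
(17/7): 17 mod 7 = 3, so (17/7) = (3/7)
flip (3/7) -> (7/3): both odd, 3 mod 4 = 3, 7 mod 4 = 3, so the flip contributes -1; sign now +1
(7/3): 7 mod 3 = 1, so (7/3) = (1/3)
reached (1/3) = 1, so the symbol is +1

1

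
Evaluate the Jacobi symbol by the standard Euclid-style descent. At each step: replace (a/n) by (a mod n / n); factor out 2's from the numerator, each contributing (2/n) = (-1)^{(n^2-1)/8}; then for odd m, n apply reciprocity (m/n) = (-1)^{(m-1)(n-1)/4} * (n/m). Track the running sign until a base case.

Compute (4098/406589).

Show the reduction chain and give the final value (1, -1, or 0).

-1

factor out 2^1: 4098 = 2^1·2049; with 406589 mod 8 = 5, (2/406589) = -1; sign now -1; continue with (2049/406589)
flip (2049/406589) -> (406589/2049): both odd, 2049 mod 4 = 1, 406589 mod 4 = 1, so the flip contributes +1; sign now -1
(406589/2049): 406589 mod 2049 = 887, so (406589/2049) = (887/2049)
flip (887/2049) -> (2049/887): both odd, 887 mod 4 = 3, 2049 mod 4 = 1, so the flip contributes +1; sign now -1
(2049/887): 2049 mod 887 = 275, so (2049/887) = (275/887)
flip (275/887) -> (887/275): both odd, 275 mod 4 = 3, 887 mod 4 = 3, so the flip contributes -1; sign now +1
(887/275): 887 mod 275 = 62, so (887/275) = (62/275)
factor out 2^1: 62 = 2^1·31; with 275 mod 8 = 3, (2/275) = -1; sign now -1; continue with (31/275)
flip (31/275) -> (275/31): both odd, 31 mod 4 = 3, 275 mod 4 = 3, so the flip contributes -1; sign now +1
(275/31): 275 mod 31 = 27, so (275/31) = (27/31)
flip (27/31) -> (31/27): both odd, 27 mod 4 = 3, 31 mod 4 = 3, so the flip contributes -1; sign now -1
(31/27): 31 mod 27 = 4, so (31/27) = (4/27)
factor out 2^2: 4 = 2^2·1; with 27 mod 8 = 3, (2/27) = -1; sign now -1; continue with (1/27)
reached (1/27) = 1, so the symbol is -1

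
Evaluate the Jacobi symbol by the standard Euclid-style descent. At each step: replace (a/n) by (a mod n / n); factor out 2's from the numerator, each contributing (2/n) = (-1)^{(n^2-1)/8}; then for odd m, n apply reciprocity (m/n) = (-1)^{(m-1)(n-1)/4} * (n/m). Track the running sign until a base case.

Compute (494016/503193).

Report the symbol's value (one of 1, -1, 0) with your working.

factor out 2^6: 494016 = 2^6·7719; with 503193 mod 8 = 1, (2/503193) = +1; sign now +1; continue with (7719/503193)
flip (7719/503193) -> (503193/7719): both odd, 7719 mod 4 = 3, 503193 mod 4 = 1, so the flip contributes +1; sign now +1
(503193/7719): 503193 mod 7719 = 1458, so (503193/7719) = (1458/7719)
factor out 2^1: 1458 = 2^1·729; with 7719 mod 8 = 7, (2/7719) = +1; sign now +1; continue with (729/7719)
flip (729/7719) -> (7719/729): both odd, 729 mod 4 = 1, 7719 mod 4 = 3, so the flip contributes +1; sign now +1
(7719/729): 7719 mod 729 = 429, so (7719/729) = (429/729)
flip (429/729) -> (729/429): both odd, 429 mod 4 = 1, 729 mod 4 = 1, so the flip contributes +1; sign now +1
(729/429): 729 mod 429 = 300, so (729/429) = (300/429)
factor out 2^2: 300 = 2^2·75; with 429 mod 8 = 5, (2/429) = -1; sign now +1; continue with (75/429)
flip (75/429) -> (429/75): both odd, 75 mod 4 = 3, 429 mod 4 = 1, so the flip contributes +1; sign now +1
(429/75): 429 mod 75 = 54, so (429/75) = (54/75)
factor out 2^1: 54 = 2^1·27; with 75 mod 8 = 3, (2/75) = -1; sign now -1; continue with (27/75)
flip (27/75) -> (75/27): both odd, 27 mod 4 = 3, 75 mod 4 = 3, so the flip contributes -1; sign now +1
(75/27): 75 mod 27 = 21, so (75/27) = (21/27)
flip (21/27) -> (27/21): both odd, 21 mod 4 = 1, 27 mod 4 = 3, so the flip contributes +1; sign now +1
(27/21): 27 mod 21 = 6, so (27/21) = (6/21)
factor out 2^1: 6 = 2^1·3; with 21 mod 8 = 5, (2/21) = -1; sign now -1; continue with (3/21)
flip (3/21) -> (21/3): both odd, 3 mod 4 = 3, 21 mod 4 = 1, so the flip contributes +1; sign now -1
(21/3): 21 mod 3 = 0, so (21/3) = (0/3)
reached (0/3); gcd(a, n) > 1, so (0/3) = 0 and the symbol is 0

0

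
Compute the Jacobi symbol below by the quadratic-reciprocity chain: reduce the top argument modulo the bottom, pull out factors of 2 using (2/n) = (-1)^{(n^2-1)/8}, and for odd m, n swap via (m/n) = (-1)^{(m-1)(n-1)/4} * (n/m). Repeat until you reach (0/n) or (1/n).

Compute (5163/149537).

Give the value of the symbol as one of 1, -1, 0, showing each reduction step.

flip (5163/149537) -> (149537/5163): both odd, 5163 mod 4 = 3, 149537 mod 4 = 1, so the flip contributes +1; sign now +1
(149537/5163): 149537 mod 5163 = 4973, so (149537/5163) = (4973/5163)
flip (4973/5163) -> (5163/4973): both odd, 4973 mod 4 = 1, 5163 mod 4 = 3, so the flip contributes +1; sign now +1
(5163/4973): 5163 mod 4973 = 190, so (5163/4973) = (190/4973)
factor out 2^1: 190 = 2^1·95; with 4973 mod 8 = 5, (2/4973) = -1; sign now -1; continue with (95/4973)
flip (95/4973) -> (4973/95): both odd, 95 mod 4 = 3, 4973 mod 4 = 1, so the flip contributes +1; sign now -1
(4973/95): 4973 mod 95 = 33, so (4973/95) = (33/95)
flip (33/95) -> (95/33): both odd, 33 mod 4 = 1, 95 mod 4 = 3, so the flip contributes +1; sign now -1
(95/33): 95 mod 33 = 29, so (95/33) = (29/33)
flip (29/33) -> (33/29): both odd, 29 mod 4 = 1, 33 mod 4 = 1, so the flip contributes +1; sign now -1
(33/29): 33 mod 29 = 4, so (33/29) = (4/29)
factor out 2^2: 4 = 2^2·1; with 29 mod 8 = 5, (2/29) = -1; sign now -1; continue with (1/29)
reached (1/29) = 1, so the symbol is -1

-1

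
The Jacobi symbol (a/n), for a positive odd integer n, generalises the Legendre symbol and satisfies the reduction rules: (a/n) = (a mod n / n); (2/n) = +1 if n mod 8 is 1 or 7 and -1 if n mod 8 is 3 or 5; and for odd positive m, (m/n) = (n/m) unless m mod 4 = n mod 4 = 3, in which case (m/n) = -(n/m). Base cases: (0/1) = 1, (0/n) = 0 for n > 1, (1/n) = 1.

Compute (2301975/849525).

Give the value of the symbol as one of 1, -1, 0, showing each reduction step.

0

(2301975/849525) = (602925/849525)   [reduce mod 849525]
reciprocity: (602925/849525) = +1·(849525/602925) since 602925 mod 4 = 1, 849525 mod 4 = 1; sign now +1
(849525/602925) = (246600/602925)   [reduce mod 602925]
246600 = 2^3·30825; (2/602925) = -1 since 602925 mod 8 = 5, so (246600/602925) = (-1)^3·(30825/602925); sign now -1
reciprocity: (30825/602925) = +1·(602925/30825) since 30825 mod 4 = 1, 602925 mod 4 = 1; sign now -1
(602925/30825) = (17250/30825)   [reduce mod 30825]
17250 = 2^1·8625; (2/30825) = +1 since 30825 mod 8 = 1, so (17250/30825) = (+1)^1·(8625/30825); sign now -1
reciprocity: (8625/30825) = +1·(30825/8625) since 8625 mod 4 = 1, 30825 mod 4 = 1; sign now -1
(30825/8625) = (4950/8625)   [reduce mod 8625]
4950 = 2^1·2475; (2/8625) = +1 since 8625 mod 8 = 1, so (4950/8625) = (+1)^1·(2475/8625); sign now -1
reciprocity: (2475/8625) = +1·(8625/2475) since 2475 mod 4 = 3, 8625 mod 4 = 1; sign now -1
(8625/2475) = (1200/2475)   [reduce mod 2475]
1200 = 2^4·75; (2/2475) = -1 since 2475 mod 8 = 3, so (1200/2475) = (-1)^4·(75/2475); sign now -1
reciprocity: (75/2475) = -1·(2475/75) since 75 mod 4 = 3, 2475 mod 4 = 3; sign now +1
(2475/75) = (0/75)   [reduce mod 75]
(0/75) = 0   [gcd(a, n) > 1]; final value = 0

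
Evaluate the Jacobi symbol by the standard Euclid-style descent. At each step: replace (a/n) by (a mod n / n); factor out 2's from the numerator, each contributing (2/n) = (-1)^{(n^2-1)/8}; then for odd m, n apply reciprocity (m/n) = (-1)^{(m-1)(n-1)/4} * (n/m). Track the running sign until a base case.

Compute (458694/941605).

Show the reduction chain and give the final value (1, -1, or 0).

factor out 2^1: 458694 = 2^1·229347; with 941605 mod 8 = 5, (2/941605) = -1; sign now -1; continue with (229347/941605)
flip (229347/941605) -> (941605/229347): both odd, 229347 mod 4 = 3, 941605 mod 4 = 1, so the flip contributes +1; sign now -1
(941605/229347): 941605 mod 229347 = 24217, so (941605/229347) = (24217/229347)
flip (24217/229347) -> (229347/24217): both odd, 24217 mod 4 = 1, 229347 mod 4 = 3, so the flip contributes +1; sign now -1
(229347/24217): 229347 mod 24217 = 11394, so (229347/24217) = (11394/24217)
factor out 2^1: 11394 = 2^1·5697; with 24217 mod 8 = 1, (2/24217) = +1; sign now -1; continue with (5697/24217)
flip (5697/24217) -> (24217/5697): both odd, 5697 mod 4 = 1, 24217 mod 4 = 1, so the flip contributes +1; sign now -1
(24217/5697): 24217 mod 5697 = 1429, so (24217/5697) = (1429/5697)
flip (1429/5697) -> (5697/1429): both odd, 1429 mod 4 = 1, 5697 mod 4 = 1, so the flip contributes +1; sign now -1
(5697/1429): 5697 mod 1429 = 1410, so (5697/1429) = (1410/1429)
factor out 2^1: 1410 = 2^1·705; with 1429 mod 8 = 5, (2/1429) = -1; sign now +1; continue with (705/1429)
flip (705/1429) -> (1429/705): both odd, 705 mod 4 = 1, 1429 mod 4 = 1, so the flip contributes +1; sign now +1
(1429/705): 1429 mod 705 = 19, so (1429/705) = (19/705)
flip (19/705) -> (705/19): both odd, 19 mod 4 = 3, 705 mod 4 = 1, so the flip contributes +1; sign now +1
(705/19): 705 mod 19 = 2, so (705/19) = (2/19)
factor out 2^1: 2 = 2^1·1; with 19 mod 8 = 3, (2/19) = -1; sign now -1; continue with (1/19)
reached (1/19) = 1, so the symbol is -1

-1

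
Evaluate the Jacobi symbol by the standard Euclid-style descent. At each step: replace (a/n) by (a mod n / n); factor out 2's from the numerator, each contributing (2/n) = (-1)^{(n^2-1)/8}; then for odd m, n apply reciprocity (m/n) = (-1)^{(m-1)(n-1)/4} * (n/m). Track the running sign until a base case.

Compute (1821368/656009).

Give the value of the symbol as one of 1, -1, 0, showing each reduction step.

(1821368/656009): 1821368 mod 656009 = 509350, so (1821368/656009) = (509350/656009)
factor out 2^1: 509350 = 2^1·254675; with 656009 mod 8 = 1, (2/656009) = +1; sign now +1; continue with (254675/656009)
flip (254675/656009) -> (656009/254675): both odd, 254675 mod 4 = 3, 656009 mod 4 = 1, so the flip contributes +1; sign now +1
(656009/254675): 656009 mod 254675 = 146659, so (656009/254675) = (146659/254675)
flip (146659/254675) -> (254675/146659): both odd, 146659 mod 4 = 3, 254675 mod 4 = 3, so the flip contributes -1; sign now -1
(254675/146659): 254675 mod 146659 = 108016, so (254675/146659) = (108016/146659)
factor out 2^4: 108016 = 2^4·6751; with 146659 mod 8 = 3, (2/146659) = -1; sign now -1; continue with (6751/146659)
flip (6751/146659) -> (146659/6751): both odd, 6751 mod 4 = 3, 146659 mod 4 = 3, so the flip contributes -1; sign now +1
(146659/6751): 146659 mod 6751 = 4888, so (146659/6751) = (4888/6751)
factor out 2^3: 4888 = 2^3·611; with 6751 mod 8 = 7, (2/6751) = +1; sign now +1; continue with (611/6751)
flip (611/6751) -> (6751/611): both odd, 611 mod 4 = 3, 6751 mod 4 = 3, so the flip contributes -1; sign now -1
(6751/611): 6751 mod 611 = 30, so (6751/611) = (30/611)
factor out 2^1: 30 = 2^1·15; with 611 mod 8 = 3, (2/611) = -1; sign now +1; continue with (15/611)
flip (15/611) -> (611/15): both odd, 15 mod 4 = 3, 611 mod 4 = 3, so the flip contributes -1; sign now -1
(611/15): 611 mod 15 = 11, so (611/15) = (11/15)
flip (11/15) -> (15/11): both odd, 11 mod 4 = 3, 15 mod 4 = 3, so the flip contributes -1; sign now +1
(15/11): 15 mod 11 = 4, so (15/11) = (4/11)
factor out 2^2: 4 = 2^2·1; with 11 mod 8 = 3, (2/11) = -1; sign now +1; continue with (1/11)
reached (1/11) = 1, so the symbol is +1

1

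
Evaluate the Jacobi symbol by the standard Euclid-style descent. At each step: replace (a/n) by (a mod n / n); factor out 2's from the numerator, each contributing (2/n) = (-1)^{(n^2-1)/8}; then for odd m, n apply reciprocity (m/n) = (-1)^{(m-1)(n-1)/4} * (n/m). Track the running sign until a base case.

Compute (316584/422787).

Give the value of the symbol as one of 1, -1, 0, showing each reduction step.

0

316584 = 2^3·39573; (2/422787) = -1 since 422787 mod 8 = 3, so (316584/422787) = (-1)^3·(39573/422787); sign now -1
reciprocity: (39573/422787) = +1·(422787/39573) since 39573 mod 4 = 1, 422787 mod 4 = 3; sign now -1
(422787/39573) = (27057/39573)   [reduce mod 39573]
reciprocity: (27057/39573) = +1·(39573/27057) since 27057 mod 4 = 1, 39573 mod 4 = 1; sign now -1
(39573/27057) = (12516/27057)   [reduce mod 27057]
12516 = 2^2·3129; (2/27057) = +1 since 27057 mod 8 = 1, so (12516/27057) = (+1)^2·(3129/27057); sign now -1
reciprocity: (3129/27057) = +1·(27057/3129) since 3129 mod 4 = 1, 27057 mod 4 = 1; sign now -1
(27057/3129) = (2025/3129)   [reduce mod 3129]
reciprocity: (2025/3129) = +1·(3129/2025) since 2025 mod 4 = 1, 3129 mod 4 = 1; sign now -1
(3129/2025) = (1104/2025)   [reduce mod 2025]
1104 = 2^4·69; (2/2025) = +1 since 2025 mod 8 = 1, so (1104/2025) = (+1)^4·(69/2025); sign now -1
reciprocity: (69/2025) = +1·(2025/69) since 69 mod 4 = 1, 2025 mod 4 = 1; sign now -1
(2025/69) = (24/69)   [reduce mod 69]
24 = 2^3·3; (2/69) = -1 since 69 mod 8 = 5, so (24/69) = (-1)^3·(3/69); sign now +1
reciprocity: (3/69) = +1·(69/3) since 3 mod 4 = 3, 69 mod 4 = 1; sign now +1
(69/3) = (0/3)   [reduce mod 3]
(0/3) = 0   [gcd(a, n) > 1]; final value = 0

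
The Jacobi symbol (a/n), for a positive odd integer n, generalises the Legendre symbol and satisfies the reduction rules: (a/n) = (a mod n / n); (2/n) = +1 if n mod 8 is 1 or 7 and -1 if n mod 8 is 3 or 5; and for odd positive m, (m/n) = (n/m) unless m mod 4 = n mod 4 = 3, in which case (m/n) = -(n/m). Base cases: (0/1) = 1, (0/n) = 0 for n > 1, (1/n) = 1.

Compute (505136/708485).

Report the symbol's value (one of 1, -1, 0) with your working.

1

factor out 2^4: 505136 = 2^4·31571; with 708485 mod 8 = 5, (2/708485) = -1; sign now +1; continue with (31571/708485)
flip (31571/708485) -> (708485/31571): both odd, 31571 mod 4 = 3, 708485 mod 4 = 1, so the flip contributes +1; sign now +1
(708485/31571): 708485 mod 31571 = 13923, so (708485/31571) = (13923/31571)
flip (13923/31571) -> (31571/13923): both odd, 13923 mod 4 = 3, 31571 mod 4 = 3, so the flip contributes -1; sign now -1
(31571/13923): 31571 mod 13923 = 3725, so (31571/13923) = (3725/13923)
flip (3725/13923) -> (13923/3725): both odd, 3725 mod 4 = 1, 13923 mod 4 = 3, so the flip contributes +1; sign now -1
(13923/3725): 13923 mod 3725 = 2748, so (13923/3725) = (2748/3725)
factor out 2^2: 2748 = 2^2·687; with 3725 mod 8 = 5, (2/3725) = -1; sign now -1; continue with (687/3725)
flip (687/3725) -> (3725/687): both odd, 687 mod 4 = 3, 3725 mod 4 = 1, so the flip contributes +1; sign now -1
(3725/687): 3725 mod 687 = 290, so (3725/687) = (290/687)
factor out 2^1: 290 = 2^1·145; with 687 mod 8 = 7, (2/687) = +1; sign now -1; continue with (145/687)
flip (145/687) -> (687/145): both odd, 145 mod 4 = 1, 687 mod 4 = 3, so the flip contributes +1; sign now -1
(687/145): 687 mod 145 = 107, so (687/145) = (107/145)
flip (107/145) -> (145/107): both odd, 107 mod 4 = 3, 145 mod 4 = 1, so the flip contributes +1; sign now -1
(145/107): 145 mod 107 = 38, so (145/107) = (38/107)
factor out 2^1: 38 = 2^1·19; with 107 mod 8 = 3, (2/107) = -1; sign now +1; continue with (19/107)
flip (19/107) -> (107/19): both odd, 19 mod 4 = 3, 107 mod 4 = 3, so the flip contributes -1; sign now -1
(107/19): 107 mod 19 = 12, so (107/19) = (12/19)
factor out 2^2: 12 = 2^2·3; with 19 mod 8 = 3, (2/19) = -1; sign now -1; continue with (3/19)
flip (3/19) -> (19/3): both odd, 3 mod 4 = 3, 19 mod 4 = 3, so the flip contributes -1; sign now +1
(19/3): 19 mod 3 = 1, so (19/3) = (1/3)
reached (1/3) = 1, so the symbol is +1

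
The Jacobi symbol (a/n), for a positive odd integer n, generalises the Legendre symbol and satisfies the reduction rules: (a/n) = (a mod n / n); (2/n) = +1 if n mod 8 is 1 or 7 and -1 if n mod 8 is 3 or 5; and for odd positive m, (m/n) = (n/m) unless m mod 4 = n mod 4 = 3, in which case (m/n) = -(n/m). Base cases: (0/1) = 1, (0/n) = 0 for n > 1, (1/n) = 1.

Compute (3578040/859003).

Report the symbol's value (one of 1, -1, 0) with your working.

1

(3578040/859003) = (142028/859003)   [reduce mod 859003]
142028 = 2^2·35507; (2/859003) = -1 since 859003 mod 8 = 3, so (142028/859003) = (-1)^2·(35507/859003); sign now +1
reciprocity: (35507/859003) = -1·(859003/35507) since 35507 mod 4 = 3, 859003 mod 4 = 3; sign now -1
(859003/35507) = (6835/35507)   [reduce mod 35507]
reciprocity: (6835/35507) = -1·(35507/6835) since 6835 mod 4 = 3, 35507 mod 4 = 3; sign now +1
(35507/6835) = (1332/6835)   [reduce mod 6835]
1332 = 2^2·333; (2/6835) = -1 since 6835 mod 8 = 3, so (1332/6835) = (-1)^2·(333/6835); sign now +1
reciprocity: (333/6835) = +1·(6835/333) since 333 mod 4 = 1, 6835 mod 4 = 3; sign now +1
(6835/333) = (175/333)   [reduce mod 333]
reciprocity: (175/333) = +1·(333/175) since 175 mod 4 = 3, 333 mod 4 = 1; sign now +1
(333/175) = (158/175)   [reduce mod 175]
158 = 2^1·79; (2/175) = +1 since 175 mod 8 = 7, so (158/175) = (+1)^1·(79/175); sign now +1
reciprocity: (79/175) = -1·(175/79) since 79 mod 4 = 3, 175 mod 4 = 3; sign now -1
(175/79) = (17/79)   [reduce mod 79]
reciprocity: (17/79) = +1·(79/17) since 17 mod 4 = 1, 79 mod 4 = 3; sign now -1
(79/17) = (11/17)   [reduce mod 17]
reciprocity: (11/17) = +1·(17/11) since 11 mod 4 = 3, 17 mod 4 = 1; sign now -1
(17/11) = (6/11)   [reduce mod 11]
6 = 2^1·3; (2/11) = -1 since 11 mod 8 = 3, so (6/11) = (-1)^1·(3/11); sign now +1
reciprocity: (3/11) = -1·(11/3) since 3 mod 4 = 3, 11 mod 4 = 3; sign now -1
(11/3) = (2/3)   [reduce mod 3]
2 = 2^1·1; (2/3) = -1 since 3 mod 8 = 3, so (2/3) = (-1)^1·(1/3); sign now +1
(1/3) = 1; final value = sign = +1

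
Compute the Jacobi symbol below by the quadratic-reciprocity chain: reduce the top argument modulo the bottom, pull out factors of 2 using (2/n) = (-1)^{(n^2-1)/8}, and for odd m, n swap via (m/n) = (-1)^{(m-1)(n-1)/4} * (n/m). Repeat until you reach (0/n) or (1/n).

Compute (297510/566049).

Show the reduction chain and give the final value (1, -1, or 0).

factor out 2^1: 297510 = 2^1·148755; with 566049 mod 8 = 1, (2/566049) = +1; sign now +1; continue with (148755/566049)
flip (148755/566049) -> (566049/148755): both odd, 148755 mod 4 = 3, 566049 mod 4 = 1, so the flip contributes +1; sign now +1
(566049/148755): 566049 mod 148755 = 119784, so (566049/148755) = (119784/148755)
factor out 2^3: 119784 = 2^3·14973; with 148755 mod 8 = 3, (2/148755) = -1; sign now -1; continue with (14973/148755)
flip (14973/148755) -> (148755/14973): both odd, 14973 mod 4 = 1, 148755 mod 4 = 3, so the flip contributes +1; sign now -1
(148755/14973): 148755 mod 14973 = 13998, so (148755/14973) = (13998/14973)
factor out 2^1: 13998 = 2^1·6999; with 14973 mod 8 = 5, (2/14973) = -1; sign now +1; continue with (6999/14973)
flip (6999/14973) -> (14973/6999): both odd, 6999 mod 4 = 3, 14973 mod 4 = 1, so the flip contributes +1; sign now +1
(14973/6999): 14973 mod 6999 = 975, so (14973/6999) = (975/6999)
flip (975/6999) -> (6999/975): both odd, 975 mod 4 = 3, 6999 mod 4 = 3, so the flip contributes -1; sign now -1
(6999/975): 6999 mod 975 = 174, so (6999/975) = (174/975)
factor out 2^1: 174 = 2^1·87; with 975 mod 8 = 7, (2/975) = +1; sign now -1; continue with (87/975)
flip (87/975) -> (975/87): both odd, 87 mod 4 = 3, 975 mod 4 = 3, so the flip contributes -1; sign now +1
(975/87): 975 mod 87 = 18, so (975/87) = (18/87)
factor out 2^1: 18 = 2^1·9; with 87 mod 8 = 7, (2/87) = +1; sign now +1; continue with (9/87)
flip (9/87) -> (87/9): both odd, 9 mod 4 = 1, 87 mod 4 = 3, so the flip contributes +1; sign now +1
(87/9): 87 mod 9 = 6, so (87/9) = (6/9)
factor out 2^1: 6 = 2^1·3; with 9 mod 8 = 1, (2/9) = +1; sign now +1; continue with (3/9)
flip (3/9) -> (9/3): both odd, 3 mod 4 = 3, 9 mod 4 = 1, so the flip contributes +1; sign now +1
(9/3): 9 mod 3 = 0, so (9/3) = (0/3)
reached (0/3); gcd(a, n) > 1, so (0/3) = 0 and the symbol is 0

0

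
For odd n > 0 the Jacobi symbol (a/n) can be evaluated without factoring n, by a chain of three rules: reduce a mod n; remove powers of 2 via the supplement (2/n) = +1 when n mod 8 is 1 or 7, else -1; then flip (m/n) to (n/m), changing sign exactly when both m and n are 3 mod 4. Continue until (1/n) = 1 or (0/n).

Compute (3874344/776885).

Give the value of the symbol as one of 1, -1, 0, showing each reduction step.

1

(3874344/776885): 3874344 mod 776885 = 766804, so (3874344/776885) = (766804/776885)
factor out 2^2: 766804 = 2^2·191701; with 776885 mod 8 = 5, (2/776885) = -1; sign now +1; continue with (191701/776885)
flip (191701/776885) -> (776885/191701): both odd, 191701 mod 4 = 1, 776885 mod 4 = 1, so the flip contributes +1; sign now +1
(776885/191701): 776885 mod 191701 = 10081, so (776885/191701) = (10081/191701)
flip (10081/191701) -> (191701/10081): both odd, 10081 mod 4 = 1, 191701 mod 4 = 1, so the flip contributes +1; sign now +1
(191701/10081): 191701 mod 10081 = 162, so (191701/10081) = (162/10081)
factor out 2^1: 162 = 2^1·81; with 10081 mod 8 = 1, (2/10081) = +1; sign now +1; continue with (81/10081)
flip (81/10081) -> (10081/81): both odd, 81 mod 4 = 1, 10081 mod 4 = 1, so the flip contributes +1; sign now +1
(10081/81): 10081 mod 81 = 37, so (10081/81) = (37/81)
flip (37/81) -> (81/37): both odd, 37 mod 4 = 1, 81 mod 4 = 1, so the flip contributes +1; sign now +1
(81/37): 81 mod 37 = 7, so (81/37) = (7/37)
flip (7/37) -> (37/7): both odd, 7 mod 4 = 3, 37 mod 4 = 1, so the flip contributes +1; sign now +1
(37/7): 37 mod 7 = 2, so (37/7) = (2/7)
factor out 2^1: 2 = 2^1·1; with 7 mod 8 = 7, (2/7) = +1; sign now +1; continue with (1/7)
reached (1/7) = 1, so the symbol is +1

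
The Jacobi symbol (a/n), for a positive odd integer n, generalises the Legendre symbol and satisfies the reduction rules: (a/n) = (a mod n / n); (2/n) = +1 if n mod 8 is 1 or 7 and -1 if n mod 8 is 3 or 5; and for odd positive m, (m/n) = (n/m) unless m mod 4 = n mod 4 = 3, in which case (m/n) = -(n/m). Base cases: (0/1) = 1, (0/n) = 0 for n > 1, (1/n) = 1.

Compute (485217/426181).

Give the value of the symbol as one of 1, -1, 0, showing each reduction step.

-1

(485217/426181) = (59036/426181)   [reduce mod 426181]
59036 = 2^2·14759; (2/426181) = -1 since 426181 mod 8 = 5, so (59036/426181) = (-1)^2·(14759/426181); sign now +1
reciprocity: (14759/426181) = +1·(426181/14759) since 14759 mod 4 = 3, 426181 mod 4 = 1; sign now +1
(426181/14759) = (12929/14759)   [reduce mod 14759]
reciprocity: (12929/14759) = +1·(14759/12929) since 12929 mod 4 = 1, 14759 mod 4 = 3; sign now +1
(14759/12929) = (1830/12929)   [reduce mod 12929]
1830 = 2^1·915; (2/12929) = +1 since 12929 mod 8 = 1, so (1830/12929) = (+1)^1·(915/12929); sign now +1
reciprocity: (915/12929) = +1·(12929/915) since 915 mod 4 = 3, 12929 mod 4 = 1; sign now +1
(12929/915) = (119/915)   [reduce mod 915]
reciprocity: (119/915) = -1·(915/119) since 119 mod 4 = 3, 915 mod 4 = 3; sign now -1
(915/119) = (82/119)   [reduce mod 119]
82 = 2^1·41; (2/119) = +1 since 119 mod 8 = 7, so (82/119) = (+1)^1·(41/119); sign now -1
reciprocity: (41/119) = +1·(119/41) since 41 mod 4 = 1, 119 mod 4 = 3; sign now -1
(119/41) = (37/41)   [reduce mod 41]
reciprocity: (37/41) = +1·(41/37) since 37 mod 4 = 1, 41 mod 4 = 1; sign now -1
(41/37) = (4/37)   [reduce mod 37]
4 = 2^2·1; (2/37) = -1 since 37 mod 8 = 5, so (4/37) = (-1)^2·(1/37); sign now -1
(1/37) = 1; final value = sign = -1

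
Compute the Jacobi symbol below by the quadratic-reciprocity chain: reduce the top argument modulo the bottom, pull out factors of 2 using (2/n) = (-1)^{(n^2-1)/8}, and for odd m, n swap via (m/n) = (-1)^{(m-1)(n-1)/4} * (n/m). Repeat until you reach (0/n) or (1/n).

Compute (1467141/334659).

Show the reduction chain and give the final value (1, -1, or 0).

0

(1467141/334659) = (128505/334659)   [reduce mod 334659]
reciprocity: (128505/334659) = +1·(334659/128505) since 128505 mod 4 = 1, 334659 mod 4 = 3; sign now +1
(334659/128505) = (77649/128505)   [reduce mod 128505]
reciprocity: (77649/128505) = +1·(128505/77649) since 77649 mod 4 = 1, 128505 mod 4 = 1; sign now +1
(128505/77649) = (50856/77649)   [reduce mod 77649]
50856 = 2^3·6357; (2/77649) = +1 since 77649 mod 8 = 1, so (50856/77649) = (+1)^3·(6357/77649); sign now +1
reciprocity: (6357/77649) = +1·(77649/6357) since 6357 mod 4 = 1, 77649 mod 4 = 1; sign now +1
(77649/6357) = (1365/6357)   [reduce mod 6357]
reciprocity: (1365/6357) = +1·(6357/1365) since 1365 mod 4 = 1, 6357 mod 4 = 1; sign now +1
(6357/1365) = (897/1365)   [reduce mod 1365]
reciprocity: (897/1365) = +1·(1365/897) since 897 mod 4 = 1, 1365 mod 4 = 1; sign now +1
(1365/897) = (468/897)   [reduce mod 897]
468 = 2^2·117; (2/897) = +1 since 897 mod 8 = 1, so (468/897) = (+1)^2·(117/897); sign now +1
reciprocity: (117/897) = +1·(897/117) since 117 mod 4 = 1, 897 mod 4 = 1; sign now +1
(897/117) = (78/117)   [reduce mod 117]
78 = 2^1·39; (2/117) = -1 since 117 mod 8 = 5, so (78/117) = (-1)^1·(39/117); sign now -1
reciprocity: (39/117) = +1·(117/39) since 39 mod 4 = 3, 117 mod 4 = 1; sign now -1
(117/39) = (0/39)   [reduce mod 39]
(0/39) = 0   [gcd(a, n) > 1]; final value = 0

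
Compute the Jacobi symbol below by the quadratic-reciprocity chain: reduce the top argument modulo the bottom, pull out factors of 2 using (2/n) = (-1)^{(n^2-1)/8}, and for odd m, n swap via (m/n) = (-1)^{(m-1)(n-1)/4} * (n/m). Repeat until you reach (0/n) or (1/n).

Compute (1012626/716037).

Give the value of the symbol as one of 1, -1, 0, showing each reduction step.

0

(1012626/716037): 1012626 mod 716037 = 296589, so (1012626/716037) = (296589/716037)
flip (296589/716037) -> (716037/296589): both odd, 296589 mod 4 = 1, 716037 mod 4 = 1, so the flip contributes +1; sign now +1
(716037/296589): 716037 mod 296589 = 122859, so (716037/296589) = (122859/296589)
flip (122859/296589) -> (296589/122859): both odd, 122859 mod 4 = 3, 296589 mod 4 = 1, so the flip contributes +1; sign now +1
(296589/122859): 296589 mod 122859 = 50871, so (296589/122859) = (50871/122859)
flip (50871/122859) -> (122859/50871): both odd, 50871 mod 4 = 3, 122859 mod 4 = 3, so the flip contributes -1; sign now -1
(122859/50871): 122859 mod 50871 = 21117, so (122859/50871) = (21117/50871)
flip (21117/50871) -> (50871/21117): both odd, 21117 mod 4 = 1, 50871 mod 4 = 3, so the flip contributes +1; sign now -1
(50871/21117): 50871 mod 21117 = 8637, so (50871/21117) = (8637/21117)
flip (8637/21117) -> (21117/8637): both odd, 8637 mod 4 = 1, 21117 mod 4 = 1, so the flip contributes +1; sign now -1
(21117/8637): 21117 mod 8637 = 3843, so (21117/8637) = (3843/8637)
flip (3843/8637) -> (8637/3843): both odd, 3843 mod 4 = 3, 8637 mod 4 = 1, so the flip contributes +1; sign now -1
(8637/3843): 8637 mod 3843 = 951, so (8637/3843) = (951/3843)
flip (951/3843) -> (3843/951): both odd, 951 mod 4 = 3, 3843 mod 4 = 3, so the flip contributes -1; sign now +1
(3843/951): 3843 mod 951 = 39, so (3843/951) = (39/951)
flip (39/951) -> (951/39): both odd, 39 mod 4 = 3, 951 mod 4 = 3, so the flip contributes -1; sign now -1
(951/39): 951 mod 39 = 15, so (951/39) = (15/39)
flip (15/39) -> (39/15): both odd, 15 mod 4 = 3, 39 mod 4 = 3, so the flip contributes -1; sign now +1
(39/15): 39 mod 15 = 9, so (39/15) = (9/15)
flip (9/15) -> (15/9): both odd, 9 mod 4 = 1, 15 mod 4 = 3, so the flip contributes +1; sign now +1
(15/9): 15 mod 9 = 6, so (15/9) = (6/9)
factor out 2^1: 6 = 2^1·3; with 9 mod 8 = 1, (2/9) = +1; sign now +1; continue with (3/9)
flip (3/9) -> (9/3): both odd, 3 mod 4 = 3, 9 mod 4 = 1, so the flip contributes +1; sign now +1
(9/3): 9 mod 3 = 0, so (9/3) = (0/3)
reached (0/3); gcd(a, n) > 1, so (0/3) = 0 and the symbol is 0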